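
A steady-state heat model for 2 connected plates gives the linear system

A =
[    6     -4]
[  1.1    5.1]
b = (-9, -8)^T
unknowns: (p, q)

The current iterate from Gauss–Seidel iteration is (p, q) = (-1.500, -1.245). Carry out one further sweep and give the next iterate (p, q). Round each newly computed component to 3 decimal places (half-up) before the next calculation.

(-2.330, -1.066)

One sweep:
  p = (-9 - (-4)·-1.245) / (6) = -2.330
  q = (-8 - (1.1)·-2.330) / (5.1) = -1.066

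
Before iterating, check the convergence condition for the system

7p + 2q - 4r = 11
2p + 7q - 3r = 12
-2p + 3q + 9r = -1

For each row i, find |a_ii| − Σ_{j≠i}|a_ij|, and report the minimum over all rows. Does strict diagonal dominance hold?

1

row 1: |7| − (2+4) = 1
row 2: |7| − (2+3) = 2
row 3: |9| − (2+3) = 4
minimum over rows = 1 → strictly diagonally dominant (convergence guaranteed)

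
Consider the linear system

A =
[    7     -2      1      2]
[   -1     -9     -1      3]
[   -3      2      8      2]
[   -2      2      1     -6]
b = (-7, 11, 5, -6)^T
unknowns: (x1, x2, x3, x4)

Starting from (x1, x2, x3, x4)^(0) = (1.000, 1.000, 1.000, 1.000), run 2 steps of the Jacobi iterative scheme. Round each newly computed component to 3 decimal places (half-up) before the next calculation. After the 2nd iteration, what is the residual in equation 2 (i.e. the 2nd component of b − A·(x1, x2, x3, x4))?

-0.680

Iteration 1:
  x1 = (-7 - (-2)·1.000 - (1)·1.000 - (2)·1.000) / (7) = -1.143
  x2 = (11 - (-1)·1.000 - (-1)·1.000 - (3)·1.000) / (-9) = -1.111
  x3 = (5 - (-3)·1.000 - (2)·1.000 - (2)·1.000) / (8) = 0.500
  x4 = (-6 - (-2)·1.000 - (2)·1.000 - (1)·1.000) / (-6) = 1.167
Iteration 2:
  x1 = (-7 - (-2)·-1.111 - (1)·0.500 - (2)·1.167) / (7) = -1.722
  x2 = (11 - (-1)·-1.143 - (-1)·0.500 - (3)·1.167) / (-9) = -0.762
  x3 = (5 - (-3)·-1.143 - (2)·-1.111 - (2)·1.167) / (8) = 0.182
  x4 = (-6 - (-2)·-1.143 - (2)·-1.111 - (1)·0.500) / (-6) = 1.094
Residual b − A·x = (1.160, -0.680, -2.286, -1.538)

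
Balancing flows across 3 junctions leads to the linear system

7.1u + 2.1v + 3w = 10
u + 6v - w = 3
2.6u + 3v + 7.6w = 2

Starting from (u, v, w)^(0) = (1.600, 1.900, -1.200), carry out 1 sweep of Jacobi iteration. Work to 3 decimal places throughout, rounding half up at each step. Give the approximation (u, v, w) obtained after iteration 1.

(1.354, 0.033, -1.034)

Iteration 1:
  u = (10 - (2.1)·1.900 - (3)·-1.200) / (7.1) = 1.354
  v = (3 - (1)·1.600 - (-1)·-1.200) / (6) = 0.033
  w = (2 - (2.6)·1.600 - (3)·1.900) / (7.6) = -1.034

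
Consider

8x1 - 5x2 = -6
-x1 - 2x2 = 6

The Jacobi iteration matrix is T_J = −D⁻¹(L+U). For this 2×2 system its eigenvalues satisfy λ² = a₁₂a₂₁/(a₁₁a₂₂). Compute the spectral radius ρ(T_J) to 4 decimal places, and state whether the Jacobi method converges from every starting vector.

0.5590

a₁₂a₂₁/(a₁₁a₂₂) = (-5)·(-1) / ((8)·(-2)) = -0.312500
ρ = √|-0.312500| = √0.312500 = 0.5590
ρ < 1, so Jacobi converges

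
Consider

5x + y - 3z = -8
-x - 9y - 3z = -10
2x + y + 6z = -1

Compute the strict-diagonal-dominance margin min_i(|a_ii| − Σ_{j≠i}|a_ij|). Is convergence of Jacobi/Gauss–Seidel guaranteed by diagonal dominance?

row 1: |5| − (1+3) = 1
row 2: |-9| − (1+3) = 5
row 3: |6| − (2+1) = 3
minimum over rows = 1 → strictly diagonally dominant (convergence guaranteed)

1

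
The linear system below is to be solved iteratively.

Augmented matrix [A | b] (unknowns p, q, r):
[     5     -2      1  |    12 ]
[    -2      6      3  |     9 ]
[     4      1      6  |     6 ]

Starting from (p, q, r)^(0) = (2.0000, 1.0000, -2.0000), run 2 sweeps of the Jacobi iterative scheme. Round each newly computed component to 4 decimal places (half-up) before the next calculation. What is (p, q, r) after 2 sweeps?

(3.7667, 2.8167, -1.6611)

Iteration 1:
  p = (12 - (-2)·1.0000 - (1)·-2.0000) / (5) = 3.2000
  q = (9 - (-2)·2.0000 - (3)·-2.0000) / (6) = 3.1667
  r = (6 - (4)·2.0000 - (1)·1.0000) / (6) = -0.5000
Iteration 2:
  p = (12 - (-2)·3.1667 - (1)·-0.5000) / (5) = 3.7667
  q = (9 - (-2)·3.2000 - (3)·-0.5000) / (6) = 2.8167
  r = (6 - (4)·3.2000 - (1)·3.1667) / (6) = -1.6611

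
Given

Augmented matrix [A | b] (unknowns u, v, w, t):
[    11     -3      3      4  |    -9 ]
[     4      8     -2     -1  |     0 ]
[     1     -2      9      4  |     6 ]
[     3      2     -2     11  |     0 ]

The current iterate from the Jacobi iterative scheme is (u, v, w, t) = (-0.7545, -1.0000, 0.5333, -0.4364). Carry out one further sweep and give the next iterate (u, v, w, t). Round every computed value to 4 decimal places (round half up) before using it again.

(-1.0777, 0.4560, 0.7222, 0.4846)

One sweep:
  u = (-9 - (-3)·-1.0000 - (3)·0.5333 - (4)·-0.4364) / (11) = -1.0777
  v = (0 - (4)·-0.7545 - (-2)·0.5333 - (-1)·-0.4364) / (8) = 0.4560
  w = (6 - (1)·-0.7545 - (-2)·-1.0000 - (4)·-0.4364) / (9) = 0.7222
  t = (0 - (3)·-0.7545 - (2)·-1.0000 - (-2)·0.5333) / (11) = 0.4846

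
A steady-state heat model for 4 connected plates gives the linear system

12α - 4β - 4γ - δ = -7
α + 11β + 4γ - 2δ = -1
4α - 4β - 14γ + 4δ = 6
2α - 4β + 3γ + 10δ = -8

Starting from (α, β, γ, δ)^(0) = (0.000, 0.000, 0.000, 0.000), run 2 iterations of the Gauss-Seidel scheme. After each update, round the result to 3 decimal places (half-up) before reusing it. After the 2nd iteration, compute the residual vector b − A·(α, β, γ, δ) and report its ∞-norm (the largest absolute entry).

Iteration 1:
  α = (-7 - (-4)·0.000 - (-4)·0.000 - (-1)·0.000) / (12) = -0.583
  β = (-1 - (1)·-0.583 - (4)·0.000 - (-2)·0.000) / (11) = -0.038
  γ = (6 - (4)·-0.583 - (-4)·-0.038 - (4)·0.000) / (-14) = -0.584
  δ = (-8 - (2)·-0.583 - (-4)·-0.038 - (3)·-0.584) / (10) = -0.523
Iteration 2:
  α = (-7 - (-4)·-0.038 - (-4)·-0.584 - (-1)·-0.523) / (12) = -0.834
  β = (-1 - (1)·-0.834 - (4)·-0.584 - (-2)·-0.523) / (11) = 0.102
  γ = (6 - (4)·-0.834 - (-4)·0.102 - (4)·-0.523) / (-14) = -0.845
  δ = (-8 - (2)·-0.834 - (-4)·0.102 - (3)·-0.845) / (10) = -0.339
Residual b − A·x = (-0.303, 1.414, -0.730, 0.001); ∞-norm = 1.414

1.414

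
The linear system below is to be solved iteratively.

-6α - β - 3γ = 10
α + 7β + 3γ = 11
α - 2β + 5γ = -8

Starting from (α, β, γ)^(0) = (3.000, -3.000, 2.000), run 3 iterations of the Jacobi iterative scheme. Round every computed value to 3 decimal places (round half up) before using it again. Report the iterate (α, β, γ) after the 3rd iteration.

Iteration 1:
  α = (10 - (-1)·-3.000 - (-3)·2.000) / (-6) = -2.167
  β = (11 - (1)·3.000 - (3)·2.000) / (7) = 0.286
  γ = (-8 - (1)·3.000 - (-2)·-3.000) / (5) = -3.400
Iteration 2:
  α = (10 - (-1)·0.286 - (-3)·-3.400) / (-6) = -0.014
  β = (11 - (1)·-2.167 - (3)·-3.400) / (7) = 3.338
  γ = (-8 - (1)·-2.167 - (-2)·0.286) / (5) = -1.052
Iteration 3:
  α = (10 - (-1)·3.338 - (-3)·-1.052) / (-6) = -1.697
  β = (11 - (1)·-0.014 - (3)·-1.052) / (7) = 2.024
  γ = (-8 - (1)·-0.014 - (-2)·3.338) / (5) = -0.262

(-1.697, 2.024, -0.262)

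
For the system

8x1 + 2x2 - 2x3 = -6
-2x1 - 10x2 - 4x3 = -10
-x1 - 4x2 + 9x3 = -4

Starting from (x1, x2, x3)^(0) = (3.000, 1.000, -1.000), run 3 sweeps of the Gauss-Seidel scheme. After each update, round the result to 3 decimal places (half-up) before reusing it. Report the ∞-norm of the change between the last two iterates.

Iteration 1:
  x1 = (-6 - (2)·1.000 - (-2)·-1.000) / (8) = -1.250
  x2 = (-10 - (-2)·-1.250 - (-4)·-1.000) / (-10) = 1.650
  x3 = (-4 - (-1)·-1.250 - (-4)·1.650) / (9) = 0.150
Iteration 2:
  x1 = (-6 - (2)·1.650 - (-2)·0.150) / (8) = -1.125
  x2 = (-10 - (-2)·-1.125 - (-4)·0.150) / (-10) = 1.165
  x3 = (-4 - (-1)·-1.125 - (-4)·1.165) / (9) = -0.052
Iteration 3:
  x1 = (-6 - (2)·1.165 - (-2)·-0.052) / (8) = -1.054
  x2 = (-10 - (-2)·-1.054 - (-4)·-0.052) / (-10) = 1.232
  x3 = (-4 - (-1)·-1.054 - (-4)·1.232) / (9) = -0.014
Change: (0.071, 0.067, 0.038) → max |·| = 0.071

0.071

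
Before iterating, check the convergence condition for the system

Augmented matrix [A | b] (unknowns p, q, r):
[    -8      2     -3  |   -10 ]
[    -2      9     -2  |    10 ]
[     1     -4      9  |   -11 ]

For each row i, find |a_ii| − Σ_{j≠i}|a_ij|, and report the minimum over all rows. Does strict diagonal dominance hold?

3

row 1: |-8| − (2+3) = 3
row 2: |9| − (2+2) = 5
row 3: |9| − (1+4) = 4
minimum over rows = 3 → strictly diagonally dominant (convergence guaranteed)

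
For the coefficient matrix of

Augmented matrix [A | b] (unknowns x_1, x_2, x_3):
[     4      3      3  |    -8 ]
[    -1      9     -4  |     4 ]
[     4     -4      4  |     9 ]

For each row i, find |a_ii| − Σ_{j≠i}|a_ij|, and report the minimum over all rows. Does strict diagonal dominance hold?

row 1: |4| − (3+3) = -2
row 2: |9| − (1+4) = 4
row 3: |4| − (4+4) = -4
minimum over rows = -4 → not strictly diagonally dominant

-4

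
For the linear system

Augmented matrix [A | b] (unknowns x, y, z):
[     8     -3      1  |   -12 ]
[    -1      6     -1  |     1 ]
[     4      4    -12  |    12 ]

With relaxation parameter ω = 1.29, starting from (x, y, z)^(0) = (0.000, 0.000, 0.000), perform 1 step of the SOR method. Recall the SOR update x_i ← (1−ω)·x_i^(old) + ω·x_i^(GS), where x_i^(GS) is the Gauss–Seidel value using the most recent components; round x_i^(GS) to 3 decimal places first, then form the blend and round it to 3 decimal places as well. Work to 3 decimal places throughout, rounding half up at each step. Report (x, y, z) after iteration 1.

Iteration 1:
  x: GS value = (-12 - (-3)·0.000 - (1)·0.000) / (8) = -1.500;  x ← (1−ω)·0.000 + ω·-1.500 = -1.935
  y: GS value = (1 - (-1)·-1.935 - (-1)·0.000) / (6) = -0.156;  y ← (1−ω)·0.000 + ω·-0.156 = -0.201
  z: GS value = (12 - (4)·-1.935 - (4)·-0.201) / (-12) = -1.712;  z ← (1−ω)·0.000 + ω·-1.712 = -2.208

(-1.935, -0.201, -2.208)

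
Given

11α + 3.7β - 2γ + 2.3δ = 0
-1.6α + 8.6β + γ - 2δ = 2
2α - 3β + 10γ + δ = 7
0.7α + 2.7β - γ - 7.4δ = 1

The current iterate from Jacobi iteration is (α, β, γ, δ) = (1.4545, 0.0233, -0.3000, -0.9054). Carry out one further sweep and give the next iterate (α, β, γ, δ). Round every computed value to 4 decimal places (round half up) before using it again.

One sweep:
  α = (0 - (3.7)·0.0233 - (-2)·-0.3000 - (2.3)·-0.9054) / (11) = 0.1269
  β = (2 - (-1.6)·1.4545 - (1)·-0.3000 - (-2)·-0.9054) / (8.6) = 0.3275
  γ = (7 - (2)·1.4545 - (-3)·0.0233 - (1)·-0.9054) / (10) = 0.5066
  δ = (1 - (0.7)·1.4545 - (2.7)·0.0233 - (-1)·-0.3000) / (-7.4) = 0.0515

(0.1269, 0.3275, 0.5066, 0.0515)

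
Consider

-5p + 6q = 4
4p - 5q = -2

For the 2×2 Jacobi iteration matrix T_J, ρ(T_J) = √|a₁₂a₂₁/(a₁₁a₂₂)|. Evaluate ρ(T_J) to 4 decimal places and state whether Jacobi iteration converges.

a₁₂a₂₁/(a₁₁a₂₂) = (6)·(4) / ((-5)·(-5)) = 0.960000
ρ = √|0.960000| = √0.960000 = 0.9798
ρ < 1, so Jacobi converges

0.9798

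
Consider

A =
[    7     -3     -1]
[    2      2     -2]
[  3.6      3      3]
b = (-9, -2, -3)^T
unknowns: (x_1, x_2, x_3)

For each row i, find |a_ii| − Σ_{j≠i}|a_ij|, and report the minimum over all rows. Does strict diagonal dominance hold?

row 1: |7| − (3+1) = 3
row 2: |2| − (2+2) = -2
row 3: |3| − (3.6+3) = -3.6
minimum over rows = -3.6 → not strictly diagonally dominant

-3.6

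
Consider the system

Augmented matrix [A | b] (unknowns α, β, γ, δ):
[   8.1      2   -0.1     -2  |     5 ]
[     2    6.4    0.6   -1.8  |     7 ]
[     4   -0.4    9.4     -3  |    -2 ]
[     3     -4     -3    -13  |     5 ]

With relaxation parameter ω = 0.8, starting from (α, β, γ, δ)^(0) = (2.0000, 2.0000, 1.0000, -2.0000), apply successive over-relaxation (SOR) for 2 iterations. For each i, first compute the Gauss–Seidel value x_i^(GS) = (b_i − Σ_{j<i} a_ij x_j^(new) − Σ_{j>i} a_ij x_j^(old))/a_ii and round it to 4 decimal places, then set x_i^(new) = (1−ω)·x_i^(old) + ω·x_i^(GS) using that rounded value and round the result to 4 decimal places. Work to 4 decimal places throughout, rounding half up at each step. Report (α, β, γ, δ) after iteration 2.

Iteration 1:
  α: GS value = (5 - (2)·2.0000 - (-0.1)·1.0000 - (-2)·-2.0000) / (8.1) = -0.3580;  α ← (1−ω)·2.0000 + ω·-0.3580 = 0.1136
  β: GS value = (7 - (2)·0.1136 - (0.6)·1.0000 - (-1.8)·-2.0000) / (6.4) = 0.4020;  β ← (1−ω)·2.0000 + ω·0.4020 = 0.7216
  γ: GS value = (-2 - (4)·0.1136 - (-0.4)·0.7216 - (-3)·-2.0000) / (9.4) = -0.8687;  γ ← (1−ω)·1.0000 + ω·-0.8687 = -0.4950
  δ: GS value = (5 - (3)·0.1136 - (-4)·0.7216 - (-3)·-0.4950) / (-13) = -0.4662;  δ ← (1−ω)·-2.0000 + ω·-0.4662 = -0.7730
Iteration 2:
  α: GS value = (5 - (2)·0.7216 - (-0.1)·-0.4950 - (-2)·-0.7730) / (8.1) = 0.2421;  α ← (1−ω)·0.1136 + ω·0.2421 = 0.2164
  β: GS value = (7 - (2)·0.2164 - (0.6)·-0.4950 - (-1.8)·-0.7730) / (6.4) = 0.8551;  β ← (1−ω)·0.7216 + ω·0.8551 = 0.8284
  γ: GS value = (-2 - (4)·0.2164 - (-0.4)·0.8284 - (-3)·-0.7730) / (9.4) = -0.5163;  γ ← (1−ω)·-0.4950 + ω·-0.5163 = -0.5120
  δ: GS value = (5 - (3)·0.2164 - (-4)·0.8284 - (-3)·-0.5120) / (-13) = -0.4714;  δ ← (1−ω)·-0.7730 + ω·-0.4714 = -0.5317

(0.2164, 0.8284, -0.5120, -0.5317)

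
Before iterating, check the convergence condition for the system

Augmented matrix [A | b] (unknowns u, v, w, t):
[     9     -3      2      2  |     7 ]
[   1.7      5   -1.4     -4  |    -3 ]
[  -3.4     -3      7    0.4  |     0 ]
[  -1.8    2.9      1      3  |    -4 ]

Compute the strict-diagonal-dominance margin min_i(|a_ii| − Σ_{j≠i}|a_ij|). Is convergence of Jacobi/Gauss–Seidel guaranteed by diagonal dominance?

-2.7

row 1: |9| − (3+2+2) = 2
row 2: |5| − (1.7+1.4+4) = -2.1
row 3: |7| − (3.4+3+0.4) = 0.2
row 4: |3| − (1.8+2.9+1) = -2.7
minimum over rows = -2.7 → not strictly diagonally dominant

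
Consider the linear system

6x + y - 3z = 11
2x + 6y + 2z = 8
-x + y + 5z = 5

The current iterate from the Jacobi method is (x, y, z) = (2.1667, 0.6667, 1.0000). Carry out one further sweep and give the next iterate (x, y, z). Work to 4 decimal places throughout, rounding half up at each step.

(2.2222, 0.2778, 1.3000)

One sweep:
  x = (11 - (1)·0.6667 - (-3)·1.0000) / (6) = 2.2222
  y = (8 - (2)·2.1667 - (2)·1.0000) / (6) = 0.2778
  z = (5 - (-1)·2.1667 - (1)·0.6667) / (5) = 1.3000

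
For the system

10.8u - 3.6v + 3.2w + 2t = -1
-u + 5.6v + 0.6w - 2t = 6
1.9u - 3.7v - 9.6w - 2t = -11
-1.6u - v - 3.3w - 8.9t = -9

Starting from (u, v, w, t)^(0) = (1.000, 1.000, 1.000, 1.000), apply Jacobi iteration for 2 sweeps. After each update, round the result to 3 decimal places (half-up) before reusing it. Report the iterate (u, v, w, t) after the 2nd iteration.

(0.121, 1.072, 0.448, 0.608)

Iteration 1:
  u = (-1 - (-3.6)·1.000 - (3.2)·1.000 - (2)·1.000) / (10.8) = -0.241
  v = (6 - (-1)·1.000 - (0.6)·1.000 - (-2)·1.000) / (5.6) = 1.500
  w = (-11 - (1.9)·1.000 - (-3.7)·1.000 - (-2)·1.000) / (-9.6) = 0.750
  t = (-9 - (-1.6)·1.000 - (-1)·1.000 - (-3.3)·1.000) / (-8.9) = 0.348
Iteration 2:
  u = (-1 - (-3.6)·1.500 - (3.2)·0.750 - (2)·0.348) / (10.8) = 0.121
  v = (6 - (-1)·-0.241 - (0.6)·0.750 - (-2)·0.348) / (5.6) = 1.072
  w = (-11 - (1.9)·-0.241 - (-3.7)·1.500 - (-2)·0.348) / (-9.6) = 0.448
  t = (-9 - (-1.6)·-0.241 - (-1)·1.500 - (-3.3)·0.750) / (-8.9) = 0.608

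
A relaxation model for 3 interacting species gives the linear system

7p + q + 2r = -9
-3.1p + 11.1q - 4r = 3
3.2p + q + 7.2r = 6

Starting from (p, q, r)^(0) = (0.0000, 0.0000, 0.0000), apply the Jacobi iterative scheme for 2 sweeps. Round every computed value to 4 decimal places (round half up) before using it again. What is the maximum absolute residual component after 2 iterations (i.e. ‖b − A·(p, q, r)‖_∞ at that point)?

Iteration 1:
  p = (-9 - (1)·0.0000 - (2)·0.0000) / (7) = -1.2857
  q = (3 - (-3.1)·0.0000 - (-4)·0.0000) / (11.1) = 0.2703
  r = (6 - (3.2)·0.0000 - (1)·0.0000) / (7.2) = 0.8333
Iteration 2:
  p = (-9 - (1)·0.2703 - (2)·0.8333) / (7) = -1.5624
  q = (3 - (-3.1)·-1.2857 - (-4)·0.8333) / (11.1) = 0.2115
  r = (6 - (3.2)·-1.2857 - (1)·0.2703) / (7.2) = 1.3672
Residual b − A·x = (-1.0091, 1.2777, 0.9443); ∞-norm = 1.2777

1.2777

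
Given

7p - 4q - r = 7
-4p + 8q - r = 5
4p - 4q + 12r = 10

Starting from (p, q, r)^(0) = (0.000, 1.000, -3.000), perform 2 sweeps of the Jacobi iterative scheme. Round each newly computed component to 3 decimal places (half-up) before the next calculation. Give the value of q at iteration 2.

1.342

Iteration 1:
  p = (7 - (-4)·1.000 - (-1)·-3.000) / (7) = 1.143
  q = (5 - (-4)·0.000 - (-1)·-3.000) / (8) = 0.250
  r = (10 - (4)·0.000 - (-4)·1.000) / (12) = 1.167
Iteration 2:
  p = (7 - (-4)·0.250 - (-1)·1.167) / (7) = 1.310
  q = (5 - (-4)·1.143 - (-1)·1.167) / (8) = 1.342
  r = (10 - (4)·1.143 - (-4)·0.250) / (12) = 0.536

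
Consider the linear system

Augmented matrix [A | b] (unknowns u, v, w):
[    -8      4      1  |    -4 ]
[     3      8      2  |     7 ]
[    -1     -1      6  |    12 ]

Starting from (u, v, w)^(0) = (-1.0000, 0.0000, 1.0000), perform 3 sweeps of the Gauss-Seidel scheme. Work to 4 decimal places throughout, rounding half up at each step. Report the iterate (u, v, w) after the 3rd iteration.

Iteration 1:
  u = (-4 - (4)·0.0000 - (1)·1.0000) / (-8) = 0.6250
  v = (7 - (3)·0.6250 - (2)·1.0000) / (8) = 0.3906
  w = (12 - (-1)·0.6250 - (-1)·0.3906) / (6) = 2.1693
Iteration 2:
  u = (-4 - (4)·0.3906 - (1)·2.1693) / (-8) = 0.9665
  v = (7 - (3)·0.9665 - (2)·2.1693) / (8) = -0.0298
  w = (12 - (-1)·0.9665 - (-1)·-0.0298) / (6) = 2.1561
Iteration 3:
  u = (-4 - (4)·-0.0298 - (1)·2.1561) / (-8) = 0.7546
  v = (7 - (3)·0.7546 - (2)·2.1561) / (8) = 0.0530
  w = (12 - (-1)·0.7546 - (-1)·0.0530) / (6) = 2.1346

(0.7546, 0.0530, 2.1346)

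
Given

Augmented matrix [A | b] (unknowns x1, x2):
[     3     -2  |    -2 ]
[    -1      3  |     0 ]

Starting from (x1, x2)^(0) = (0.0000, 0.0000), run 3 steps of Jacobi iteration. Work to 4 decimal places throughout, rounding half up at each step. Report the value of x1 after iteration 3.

Iteration 1:
  x1 = (-2 - (-2)·0.0000) / (3) = -0.6667
  x2 = (0 - (-1)·0.0000) / (3) = 0.0000
Iteration 2:
  x1 = (-2 - (-2)·0.0000) / (3) = -0.6667
  x2 = (0 - (-1)·-0.6667) / (3) = -0.2222
Iteration 3:
  x1 = (-2 - (-2)·-0.2222) / (3) = -0.8148
  x2 = (0 - (-1)·-0.6667) / (3) = -0.2222

-0.8148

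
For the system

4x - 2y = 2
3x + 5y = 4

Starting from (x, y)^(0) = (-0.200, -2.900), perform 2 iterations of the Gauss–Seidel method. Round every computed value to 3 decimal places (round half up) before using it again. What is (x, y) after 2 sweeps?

Iteration 1:
  x = (2 - (-2)·-2.900) / (4) = -0.950
  y = (4 - (3)·-0.950) / (5) = 1.370
Iteration 2:
  x = (2 - (-2)·1.370) / (4) = 1.185
  y = (4 - (3)·1.185) / (5) = 0.089

(1.185, 0.089)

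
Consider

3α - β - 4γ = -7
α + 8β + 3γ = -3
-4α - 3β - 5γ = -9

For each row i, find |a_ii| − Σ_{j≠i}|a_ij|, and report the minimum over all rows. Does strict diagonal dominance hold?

row 1: |3| − (1+4) = -2
row 2: |8| − (1+3) = 4
row 3: |-5| − (4+3) = -2
minimum over rows = -2 → not strictly diagonally dominant

-2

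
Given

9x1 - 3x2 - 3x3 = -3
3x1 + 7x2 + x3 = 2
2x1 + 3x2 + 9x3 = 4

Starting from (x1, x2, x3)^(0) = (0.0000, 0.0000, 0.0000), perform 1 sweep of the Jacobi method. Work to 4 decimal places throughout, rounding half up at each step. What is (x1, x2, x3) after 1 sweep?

Iteration 1:
  x1 = (-3 - (-3)·0.0000 - (-3)·0.0000) / (9) = -0.3333
  x2 = (2 - (3)·0.0000 - (1)·0.0000) / (7) = 0.2857
  x3 = (4 - (2)·0.0000 - (3)·0.0000) / (9) = 0.4444

(-0.3333, 0.2857, 0.4444)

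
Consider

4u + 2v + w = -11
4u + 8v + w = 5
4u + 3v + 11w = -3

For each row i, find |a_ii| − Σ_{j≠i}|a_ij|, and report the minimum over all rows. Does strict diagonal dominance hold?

row 1: |4| − (2+1) = 1
row 2: |8| − (4+1) = 3
row 3: |11| − (4+3) = 4
minimum over rows = 1 → strictly diagonally dominant (convergence guaranteed)

1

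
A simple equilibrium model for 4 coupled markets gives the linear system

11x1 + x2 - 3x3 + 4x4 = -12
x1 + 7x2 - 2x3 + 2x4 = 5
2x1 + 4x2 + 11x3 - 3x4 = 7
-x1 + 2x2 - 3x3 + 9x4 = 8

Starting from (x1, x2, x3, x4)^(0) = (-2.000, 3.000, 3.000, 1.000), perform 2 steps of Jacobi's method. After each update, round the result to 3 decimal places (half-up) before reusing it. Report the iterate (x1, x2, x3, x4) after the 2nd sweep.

Iteration 1:
  x1 = (-12 - (1)·3.000 - (-3)·3.000 - (4)·1.000) / (11) = -0.909
  x2 = (5 - (1)·-2.000 - (-2)·3.000 - (2)·1.000) / (7) = 1.571
  x3 = (7 - (2)·-2.000 - (4)·3.000 - (-3)·1.000) / (11) = 0.182
  x4 = (8 - (-1)·-2.000 - (2)·3.000 - (-3)·3.000) / (9) = 1.000
Iteration 2:
  x1 = (-12 - (1)·1.571 - (-3)·0.182 - (4)·1.000) / (11) = -1.548
  x2 = (5 - (1)·-0.909 - (-2)·0.182 - (2)·1.000) / (7) = 0.610
  x3 = (7 - (2)·-0.909 - (4)·1.571 - (-3)·1.000) / (11) = 0.503
  x4 = (8 - (-1)·-0.909 - (2)·1.571 - (-3)·0.182) / (9) = 0.499

(-1.548, 0.610, 0.503, 0.499)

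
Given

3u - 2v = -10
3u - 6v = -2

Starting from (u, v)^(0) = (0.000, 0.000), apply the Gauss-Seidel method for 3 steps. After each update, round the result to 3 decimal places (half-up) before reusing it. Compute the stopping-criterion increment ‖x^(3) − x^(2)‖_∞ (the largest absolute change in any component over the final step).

0.297

Iteration 1:
  u = (-10 - (-2)·0.000) / (3) = -3.333
  v = (-2 - (3)·-3.333) / (-6) = -1.333
Iteration 2:
  u = (-10 - (-2)·-1.333) / (3) = -4.222
  v = (-2 - (3)·-4.222) / (-6) = -1.778
Iteration 3:
  u = (-10 - (-2)·-1.778) / (3) = -4.519
  v = (-2 - (3)·-4.519) / (-6) = -1.926
Change: (-0.297, -0.148) → max |·| = 0.297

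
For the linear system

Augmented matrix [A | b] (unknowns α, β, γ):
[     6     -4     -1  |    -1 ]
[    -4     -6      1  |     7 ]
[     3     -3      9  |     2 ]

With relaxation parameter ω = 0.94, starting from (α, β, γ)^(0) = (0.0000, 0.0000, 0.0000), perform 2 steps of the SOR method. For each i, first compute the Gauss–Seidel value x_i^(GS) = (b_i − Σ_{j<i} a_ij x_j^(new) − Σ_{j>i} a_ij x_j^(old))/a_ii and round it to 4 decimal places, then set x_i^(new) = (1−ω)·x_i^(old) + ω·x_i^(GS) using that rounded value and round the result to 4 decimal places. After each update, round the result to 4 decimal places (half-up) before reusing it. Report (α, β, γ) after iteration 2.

(-0.8004, -0.6636, 0.2484)

Iteration 1:
  α: GS value = (-1 - (-4)·0.0000 - (-1)·0.0000) / (6) = -0.1667;  α ← (1−ω)·0.0000 + ω·-0.1667 = -0.1567
  β: GS value = (7 - (-4)·-0.1567 - (1)·0.0000) / (-6) = -1.0622;  β ← (1−ω)·0.0000 + ω·-1.0622 = -0.9985
  γ: GS value = (2 - (3)·-0.1567 - (-3)·-0.9985) / (9) = -0.0584;  γ ← (1−ω)·0.0000 + ω·-0.0584 = -0.0549
Iteration 2:
  α: GS value = (-1 - (-4)·-0.9985 - (-1)·-0.0549) / (6) = -0.8415;  α ← (1−ω)·-0.1567 + ω·-0.8415 = -0.8004
  β: GS value = (7 - (-4)·-0.8004 - (1)·-0.0549) / (-6) = -0.6422;  β ← (1−ω)·-0.9985 + ω·-0.6422 = -0.6636
  γ: GS value = (2 - (3)·-0.8004 - (-3)·-0.6636) / (9) = 0.2678;  γ ← (1−ω)·-0.0549 + ω·0.2678 = 0.2484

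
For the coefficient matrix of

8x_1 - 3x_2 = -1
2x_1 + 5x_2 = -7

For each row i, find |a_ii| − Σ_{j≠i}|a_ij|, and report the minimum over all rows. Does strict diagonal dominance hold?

row 1: |8| − (3) = 5
row 2: |5| − (2) = 3
minimum over rows = 3 → strictly diagonally dominant (convergence guaranteed)

3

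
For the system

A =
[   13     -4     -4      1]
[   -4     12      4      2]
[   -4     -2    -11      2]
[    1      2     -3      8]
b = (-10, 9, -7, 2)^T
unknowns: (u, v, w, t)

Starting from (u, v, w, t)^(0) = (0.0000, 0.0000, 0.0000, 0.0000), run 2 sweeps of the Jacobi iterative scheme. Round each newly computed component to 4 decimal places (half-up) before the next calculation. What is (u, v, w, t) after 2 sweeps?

(-0.3619, 0.2398, 0.8252, 0.3973)

Iteration 1:
  u = (-10 - (-4)·0.0000 - (-4)·0.0000 - (1)·0.0000) / (13) = -0.7692
  v = (9 - (-4)·0.0000 - (4)·0.0000 - (2)·0.0000) / (12) = 0.7500
  w = (-7 - (-4)·0.0000 - (-2)·0.0000 - (2)·0.0000) / (-11) = 0.6364
  t = (2 - (1)·0.0000 - (2)·0.0000 - (-3)·0.0000) / (8) = 0.2500
Iteration 2:
  u = (-10 - (-4)·0.7500 - (-4)·0.6364 - (1)·0.2500) / (13) = -0.3619
  v = (9 - (-4)·-0.7692 - (4)·0.6364 - (2)·0.2500) / (12) = 0.2398
  w = (-7 - (-4)·-0.7692 - (-2)·0.7500 - (2)·0.2500) / (-11) = 0.8252
  t = (2 - (1)·-0.7692 - (2)·0.7500 - (-3)·0.6364) / (8) = 0.3973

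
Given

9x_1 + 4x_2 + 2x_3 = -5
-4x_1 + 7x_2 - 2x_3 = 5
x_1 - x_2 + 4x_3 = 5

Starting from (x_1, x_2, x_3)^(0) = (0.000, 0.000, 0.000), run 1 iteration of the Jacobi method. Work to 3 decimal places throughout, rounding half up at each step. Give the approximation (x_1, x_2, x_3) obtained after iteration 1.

Iteration 1:
  x_1 = (-5 - (4)·0.000 - (2)·0.000) / (9) = -0.556
  x_2 = (5 - (-4)·0.000 - (-2)·0.000) / (7) = 0.714
  x_3 = (5 - (1)·0.000 - (-1)·0.000) / (4) = 1.250

(-0.556, 0.714, 1.250)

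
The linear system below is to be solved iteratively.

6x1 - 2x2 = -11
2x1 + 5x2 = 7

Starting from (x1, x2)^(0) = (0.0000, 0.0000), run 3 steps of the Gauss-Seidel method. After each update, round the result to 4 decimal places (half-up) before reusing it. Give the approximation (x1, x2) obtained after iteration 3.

(-1.2170, 1.8868)

Iteration 1:
  x1 = (-11 - (-2)·0.0000) / (6) = -1.8333
  x2 = (7 - (2)·-1.8333) / (5) = 2.1333
Iteration 2:
  x1 = (-11 - (-2)·2.1333) / (6) = -1.1222
  x2 = (7 - (2)·-1.1222) / (5) = 1.8489
Iteration 3:
  x1 = (-11 - (-2)·1.8489) / (6) = -1.2170
  x2 = (7 - (2)·-1.2170) / (5) = 1.8868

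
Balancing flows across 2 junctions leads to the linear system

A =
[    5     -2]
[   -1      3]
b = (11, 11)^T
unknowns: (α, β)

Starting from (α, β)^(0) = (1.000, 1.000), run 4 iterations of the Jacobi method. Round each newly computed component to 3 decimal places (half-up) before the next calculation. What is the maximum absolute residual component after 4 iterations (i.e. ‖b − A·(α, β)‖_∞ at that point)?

0.161

Iteration 1:
  α = (11 - (-2)·1.000) / (5) = 2.600
  β = (11 - (-1)·1.000) / (3) = 4.000
Iteration 2:
  α = (11 - (-2)·4.000) / (5) = 3.800
  β = (11 - (-1)·2.600) / (3) = 4.533
Iteration 3:
  α = (11 - (-2)·4.533) / (5) = 4.013
  β = (11 - (-1)·3.800) / (3) = 4.933
Iteration 4:
  α = (11 - (-2)·4.933) / (5) = 4.173
  β = (11 - (-1)·4.013) / (3) = 5.004
Residual b − A·x = (0.143, 0.161); ∞-norm = 0.161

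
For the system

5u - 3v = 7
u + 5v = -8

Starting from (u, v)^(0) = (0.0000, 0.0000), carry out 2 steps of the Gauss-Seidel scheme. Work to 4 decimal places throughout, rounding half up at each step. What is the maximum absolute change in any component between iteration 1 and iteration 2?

Iteration 1:
  u = (7 - (-3)·0.0000) / (5) = 1.4000
  v = (-8 - (1)·1.4000) / (5) = -1.8800
Iteration 2:
  u = (7 - (-3)·-1.8800) / (5) = 0.2720
  v = (-8 - (1)·0.2720) / (5) = -1.6544
Change: (-1.1280, 0.2256) → max |·| = 1.1280

1.1280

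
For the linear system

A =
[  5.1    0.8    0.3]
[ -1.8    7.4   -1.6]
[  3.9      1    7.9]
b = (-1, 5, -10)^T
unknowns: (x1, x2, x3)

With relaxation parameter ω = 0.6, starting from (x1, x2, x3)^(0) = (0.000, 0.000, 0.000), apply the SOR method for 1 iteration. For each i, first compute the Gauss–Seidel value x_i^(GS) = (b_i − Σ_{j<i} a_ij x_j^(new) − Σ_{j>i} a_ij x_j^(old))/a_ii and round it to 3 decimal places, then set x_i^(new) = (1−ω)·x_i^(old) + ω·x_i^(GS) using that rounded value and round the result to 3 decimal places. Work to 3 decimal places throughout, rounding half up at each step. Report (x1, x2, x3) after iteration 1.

(-0.118, 0.388, -0.754)

Iteration 1:
  x1: GS value = (-1 - (0.8)·0.000 - (0.3)·0.000) / (5.1) = -0.196;  x1 ← (1−ω)·0.000 + ω·-0.196 = -0.118
  x2: GS value = (5 - (-1.8)·-0.118 - (-1.6)·0.000) / (7.4) = 0.647;  x2 ← (1−ω)·0.000 + ω·0.647 = 0.388
  x3: GS value = (-10 - (3.9)·-0.118 - (1)·0.388) / (7.9) = -1.257;  x3 ← (1−ω)·0.000 + ω·-1.257 = -0.754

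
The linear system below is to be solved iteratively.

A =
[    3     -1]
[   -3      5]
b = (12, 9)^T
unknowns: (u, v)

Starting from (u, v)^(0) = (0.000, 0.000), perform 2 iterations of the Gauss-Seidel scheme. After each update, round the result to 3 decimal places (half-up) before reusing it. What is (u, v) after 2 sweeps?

(5.400, 5.040)

Iteration 1:
  u = (12 - (-1)·0.000) / (3) = 4.000
  v = (9 - (-3)·4.000) / (5) = 4.200
Iteration 2:
  u = (12 - (-1)·4.200) / (3) = 5.400
  v = (9 - (-3)·5.400) / (5) = 5.040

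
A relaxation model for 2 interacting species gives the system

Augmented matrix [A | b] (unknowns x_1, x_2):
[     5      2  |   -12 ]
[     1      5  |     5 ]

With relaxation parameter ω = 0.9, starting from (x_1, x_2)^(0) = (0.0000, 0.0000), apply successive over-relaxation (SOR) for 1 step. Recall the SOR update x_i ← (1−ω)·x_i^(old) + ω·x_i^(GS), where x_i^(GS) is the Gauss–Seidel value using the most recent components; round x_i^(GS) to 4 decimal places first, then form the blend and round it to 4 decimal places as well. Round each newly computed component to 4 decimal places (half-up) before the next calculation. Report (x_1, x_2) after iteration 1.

(-2.1600, 1.2888)

Iteration 1:
  x_1: GS value = (-12 - (2)·0.0000) / (5) = -2.4000;  x_1 ← (1−ω)·0.0000 + ω·-2.4000 = -2.1600
  x_2: GS value = (5 - (1)·-2.1600) / (5) = 1.4320;  x_2 ← (1−ω)·0.0000 + ω·1.4320 = 1.2888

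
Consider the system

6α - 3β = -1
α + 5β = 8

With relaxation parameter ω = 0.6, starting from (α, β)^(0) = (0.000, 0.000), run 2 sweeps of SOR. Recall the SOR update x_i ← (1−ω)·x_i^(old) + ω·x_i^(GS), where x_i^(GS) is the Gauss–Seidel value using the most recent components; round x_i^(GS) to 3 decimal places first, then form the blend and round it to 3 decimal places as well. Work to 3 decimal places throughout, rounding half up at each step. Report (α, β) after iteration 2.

(0.151, 1.331)

Iteration 1:
  α: GS value = (-1 - (-3)·0.000) / (6) = -0.167;  α ← (1−ω)·0.000 + ω·-0.167 = -0.100
  β: GS value = (8 - (1)·-0.100) / (5) = 1.620;  β ← (1−ω)·0.000 + ω·1.620 = 0.972
Iteration 2:
  α: GS value = (-1 - (-3)·0.972) / (6) = 0.319;  α ← (1−ω)·-0.100 + ω·0.319 = 0.151
  β: GS value = (8 - (1)·0.151) / (5) = 1.570;  β ← (1−ω)·0.972 + ω·1.570 = 1.331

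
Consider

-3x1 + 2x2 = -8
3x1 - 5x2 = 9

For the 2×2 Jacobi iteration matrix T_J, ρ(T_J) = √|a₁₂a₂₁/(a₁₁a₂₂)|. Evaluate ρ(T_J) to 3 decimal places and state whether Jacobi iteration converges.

a₁₂a₂₁/(a₁₁a₂₂) = (2)·(3) / ((-3)·(-5)) = 0.400000
ρ = √|0.400000| = √0.400000 = 0.632
ρ < 1, so Jacobi converges

0.632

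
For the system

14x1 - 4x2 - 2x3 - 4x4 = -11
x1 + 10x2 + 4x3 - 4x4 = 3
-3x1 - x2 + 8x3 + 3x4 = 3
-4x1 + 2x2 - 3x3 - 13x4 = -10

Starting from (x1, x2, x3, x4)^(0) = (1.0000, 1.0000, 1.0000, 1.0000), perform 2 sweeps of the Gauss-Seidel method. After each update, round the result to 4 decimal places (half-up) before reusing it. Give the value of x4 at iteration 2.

1.0198

Iteration 1:
  x1 = (-11 - (-4)·1.0000 - (-2)·1.0000 - (-4)·1.0000) / (14) = -0.0714
  x2 = (3 - (1)·-0.0714 - (4)·1.0000 - (-4)·1.0000) / (10) = 0.3071
  x3 = (3 - (-3)·-0.0714 - (-1)·0.3071 - (3)·1.0000) / (8) = 0.0116
  x4 = (-10 - (-4)·-0.0714 - (2)·0.3071 - (-3)·0.0116) / (-13) = 0.8358
Iteration 2:
  x1 = (-11 - (-4)·0.3071 - (-2)·0.0116 - (-4)·0.8358) / (14) = -0.4575
  x2 = (3 - (1)·-0.4575 - (4)·0.0116 - (-4)·0.8358) / (10) = 0.6754
  x3 = (3 - (-3)·-0.4575 - (-1)·0.6754 - (3)·0.8358) / (8) = -0.0256
  x4 = (-10 - (-4)·-0.4575 - (2)·0.6754 - (-3)·-0.0256) / (-13) = 1.0198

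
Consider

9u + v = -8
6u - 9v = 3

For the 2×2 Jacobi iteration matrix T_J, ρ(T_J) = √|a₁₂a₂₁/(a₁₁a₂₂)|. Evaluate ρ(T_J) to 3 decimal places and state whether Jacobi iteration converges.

a₁₂a₂₁/(a₁₁a₂₂) = (1)·(6) / ((9)·(-9)) = -0.074074
ρ = √|-0.074074| = √0.074074 = 0.272
ρ < 1, so Jacobi converges

0.272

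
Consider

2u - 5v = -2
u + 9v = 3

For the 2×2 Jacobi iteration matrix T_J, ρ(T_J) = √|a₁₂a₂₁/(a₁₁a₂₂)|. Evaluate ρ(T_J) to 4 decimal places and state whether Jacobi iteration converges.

a₁₂a₂₁/(a₁₁a₂₂) = (-5)·(1) / ((2)·(9)) = -0.277778
ρ = √|-0.277778| = √0.277778 = 0.5270
ρ < 1, so Jacobi converges

0.5270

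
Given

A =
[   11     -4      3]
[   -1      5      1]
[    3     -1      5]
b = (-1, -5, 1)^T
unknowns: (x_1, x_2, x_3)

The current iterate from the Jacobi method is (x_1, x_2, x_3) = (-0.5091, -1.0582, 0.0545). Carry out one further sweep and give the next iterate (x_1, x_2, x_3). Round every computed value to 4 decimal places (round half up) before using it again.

One sweep:
  x_1 = (-1 - (-4)·-1.0582 - (3)·0.0545) / (11) = -0.4906
  x_2 = (-5 - (-1)·-0.5091 - (1)·0.0545) / (5) = -1.1127
  x_3 = (1 - (3)·-0.5091 - (-1)·-1.0582) / (5) = 0.2938

(-0.4906, -1.1127, 0.2938)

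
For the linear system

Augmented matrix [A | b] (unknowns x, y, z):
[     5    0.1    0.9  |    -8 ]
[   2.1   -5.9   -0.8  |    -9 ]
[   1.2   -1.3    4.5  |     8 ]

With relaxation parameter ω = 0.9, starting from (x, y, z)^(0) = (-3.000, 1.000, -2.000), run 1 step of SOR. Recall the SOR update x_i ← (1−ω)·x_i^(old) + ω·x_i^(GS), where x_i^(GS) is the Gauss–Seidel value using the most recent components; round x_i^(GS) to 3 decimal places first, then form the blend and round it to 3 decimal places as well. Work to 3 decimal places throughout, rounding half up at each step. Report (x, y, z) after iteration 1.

(-1.434, 1.257, 2.071)

Iteration 1:
  x: GS value = (-8 - (0.1)·1.000 - (0.9)·-2.000) / (5) = -1.260;  x ← (1−ω)·-3.000 + ω·-1.260 = -1.434
  y: GS value = (-9 - (2.1)·-1.434 - (-0.8)·-2.000) / (-5.9) = 1.286;  y ← (1−ω)·1.000 + ω·1.286 = 1.257
  z: GS value = (8 - (1.2)·-1.434 - (-1.3)·1.257) / (4.5) = 2.523;  z ← (1−ω)·-2.000 + ω·2.523 = 2.071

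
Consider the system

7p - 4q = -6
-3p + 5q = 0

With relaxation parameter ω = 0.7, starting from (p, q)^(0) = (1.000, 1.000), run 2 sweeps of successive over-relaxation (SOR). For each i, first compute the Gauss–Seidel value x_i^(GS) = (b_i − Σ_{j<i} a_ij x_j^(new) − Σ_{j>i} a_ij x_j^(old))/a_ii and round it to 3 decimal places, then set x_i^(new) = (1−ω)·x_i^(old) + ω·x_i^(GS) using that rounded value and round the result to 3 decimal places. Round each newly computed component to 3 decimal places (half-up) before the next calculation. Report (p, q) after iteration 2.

Iteration 1:
  p: GS value = (-6 - (-4)·1.000) / (7) = -0.286;  p ← (1−ω)·1.000 + ω·-0.286 = 0.100
  q: GS value = (0 - (-3)·0.100) / (5) = 0.060;  q ← (1−ω)·1.000 + ω·0.060 = 0.342
Iteration 2:
  p: GS value = (-6 - (-4)·0.342) / (7) = -0.662;  p ← (1−ω)·0.100 + ω·-0.662 = -0.433
  q: GS value = (0 - (-3)·-0.433) / (5) = -0.260;  q ← (1−ω)·0.342 + ω·-0.260 = -0.079

(-0.433, -0.079)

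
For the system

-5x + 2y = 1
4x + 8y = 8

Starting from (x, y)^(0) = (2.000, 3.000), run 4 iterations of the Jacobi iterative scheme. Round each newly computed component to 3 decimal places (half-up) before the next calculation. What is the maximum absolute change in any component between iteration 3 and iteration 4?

Iteration 1:
  x = (1 - (2)·3.000) / (-5) = 1.000
  y = (8 - (4)·2.000) / (8) = 0.000
Iteration 2:
  x = (1 - (2)·0.000) / (-5) = -0.200
  y = (8 - (4)·1.000) / (8) = 0.500
Iteration 3:
  x = (1 - (2)·0.500) / (-5) = 0.000
  y = (8 - (4)·-0.200) / (8) = 1.100
Iteration 4:
  x = (1 - (2)·1.100) / (-5) = 0.240
  y = (8 - (4)·0.000) / (8) = 1.000
Change: (0.240, -0.100) → max |·| = 0.240

0.240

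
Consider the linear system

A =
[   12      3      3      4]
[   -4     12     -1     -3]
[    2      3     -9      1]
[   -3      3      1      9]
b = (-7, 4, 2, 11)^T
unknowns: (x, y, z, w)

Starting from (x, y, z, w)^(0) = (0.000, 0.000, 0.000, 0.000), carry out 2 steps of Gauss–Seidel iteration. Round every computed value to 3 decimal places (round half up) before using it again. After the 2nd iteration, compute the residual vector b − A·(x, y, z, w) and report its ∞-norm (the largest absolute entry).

0.360

Iteration 1:
  x = (-7 - (3)·0.000 - (3)·0.000 - (4)·0.000) / (12) = -0.583
  y = (4 - (-4)·-0.583 - (-1)·0.000 - (-3)·0.000) / (12) = 0.139
  z = (2 - (2)·-0.583 - (3)·0.139 - (1)·0.000) / (-9) = -0.305
  w = (11 - (-3)·-0.583 - (3)·0.139 - (1)·-0.305) / (9) = 1.015
Iteration 2:
  x = (-7 - (3)·0.139 - (3)·-0.305 - (4)·1.015) / (12) = -0.880
  y = (4 - (-4)·-0.880 - (-1)·-0.305 - (-3)·1.015) / (12) = 0.268
  z = (2 - (2)·-0.880 - (3)·0.268 - (1)·1.015) / (-9) = -0.216
  w = (11 - (-3)·-0.880 - (3)·0.268 - (1)·-0.216) / (9) = 0.864
Residual b − A·x = (-0.052, -0.360, 0.148, -0.004); ∞-norm = 0.360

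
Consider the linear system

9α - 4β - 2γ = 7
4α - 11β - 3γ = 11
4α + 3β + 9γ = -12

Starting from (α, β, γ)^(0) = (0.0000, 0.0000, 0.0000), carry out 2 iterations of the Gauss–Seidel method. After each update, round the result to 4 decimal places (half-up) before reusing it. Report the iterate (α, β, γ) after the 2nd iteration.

(0.1390, -0.5567, -1.2095)

Iteration 1:
  α = (7 - (-4)·0.0000 - (-2)·0.0000) / (9) = 0.7778
  β = (11 - (4)·0.7778 - (-3)·0.0000) / (-11) = -0.7172
  γ = (-12 - (4)·0.7778 - (3)·-0.7172) / (9) = -1.4400
Iteration 2:
  α = (7 - (-4)·-0.7172 - (-2)·-1.4400) / (9) = 0.1390
  β = (11 - (4)·0.1390 - (-3)·-1.4400) / (-11) = -0.5567
  γ = (-12 - (4)·0.1390 - (3)·-0.5567) / (9) = -1.2095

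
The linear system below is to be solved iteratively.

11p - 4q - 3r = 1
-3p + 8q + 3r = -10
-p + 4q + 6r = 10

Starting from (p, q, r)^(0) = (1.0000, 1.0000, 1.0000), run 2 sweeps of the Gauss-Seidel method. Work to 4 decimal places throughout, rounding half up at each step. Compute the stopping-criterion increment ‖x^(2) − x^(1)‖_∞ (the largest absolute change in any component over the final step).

0.7815

Iteration 1:
  p = (1 - (-4)·1.0000 - (-3)·1.0000) / (11) = 0.7273
  q = (-10 - (-3)·0.7273 - (3)·1.0000) / (8) = -1.3523
  r = (10 - (-1)·0.7273 - (4)·-1.3523) / (6) = 2.6894
Iteration 2:
  p = (1 - (-4)·-1.3523 - (-3)·2.6894) / (11) = 0.3326
  q = (-10 - (-3)·0.3326 - (3)·2.6894) / (8) = -2.1338
  r = (10 - (-1)·0.3326 - (4)·-2.1338) / (6) = 3.1446
Change: (-0.3947, -0.7815, 0.4552) → max |·| = 0.7815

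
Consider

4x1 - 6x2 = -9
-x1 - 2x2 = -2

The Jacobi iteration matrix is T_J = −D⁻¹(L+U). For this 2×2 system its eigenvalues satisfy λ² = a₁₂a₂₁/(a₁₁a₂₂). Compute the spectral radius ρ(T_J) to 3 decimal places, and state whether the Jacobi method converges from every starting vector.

0.866

a₁₂a₂₁/(a₁₁a₂₂) = (-6)·(-1) / ((4)·(-2)) = -0.750000
ρ = √|-0.750000| = √0.750000 = 0.866
ρ < 1, so Jacobi converges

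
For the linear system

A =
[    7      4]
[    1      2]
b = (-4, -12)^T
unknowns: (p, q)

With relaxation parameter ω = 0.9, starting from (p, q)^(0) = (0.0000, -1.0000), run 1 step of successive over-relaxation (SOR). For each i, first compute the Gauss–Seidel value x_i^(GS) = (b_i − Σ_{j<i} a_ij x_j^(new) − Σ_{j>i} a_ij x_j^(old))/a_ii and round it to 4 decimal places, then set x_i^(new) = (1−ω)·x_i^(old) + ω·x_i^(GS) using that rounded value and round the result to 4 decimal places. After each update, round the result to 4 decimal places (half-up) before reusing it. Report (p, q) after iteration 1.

Iteration 1:
  p: GS value = (-4 - (4)·-1.0000) / (7) = 0.0000;  p ← (1−ω)·0.0000 + ω·0.0000 = 0.0000
  q: GS value = (-12 - (1)·0.0000) / (2) = -6.0000;  q ← (1−ω)·-1.0000 + ω·-6.0000 = -5.5000

(0.0000, -5.5000)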